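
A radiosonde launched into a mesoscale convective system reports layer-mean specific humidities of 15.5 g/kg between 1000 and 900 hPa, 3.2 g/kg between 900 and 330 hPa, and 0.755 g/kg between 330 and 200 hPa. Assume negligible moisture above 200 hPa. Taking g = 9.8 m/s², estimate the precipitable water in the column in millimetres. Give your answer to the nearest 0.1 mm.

Precipitable water is the column-integrated vapour mass per unit area: PW = (1/g) Σ q̄ Δp, with q in kg/kg and Δp in Pa (1 kg/m² of water = 1 mm).
Layer 1000–900 hPa: Δp = 100 hPa = 10000 Pa, q̄ = 0.0155 kg/kg → 0.0155 × 10000 / 9.8 = 15.82 mm
Layer 900–330 hPa: Δp = 570 hPa = 57000 Pa, q̄ = 0.0032 kg/kg → 0.0032 × 57000 / 9.8 = 18.61 mm
Layer 330–200 hPa: Δp = 130 hPa = 13000 Pa, q̄ = 0.000755 kg/kg → 0.000755 × 13000 / 9.8 = 1.00 mm
PW = 15.82 + 18.61 + 1.00 = 35.43 ≈ 35.4 mm.

PW ≈ 35.4 mm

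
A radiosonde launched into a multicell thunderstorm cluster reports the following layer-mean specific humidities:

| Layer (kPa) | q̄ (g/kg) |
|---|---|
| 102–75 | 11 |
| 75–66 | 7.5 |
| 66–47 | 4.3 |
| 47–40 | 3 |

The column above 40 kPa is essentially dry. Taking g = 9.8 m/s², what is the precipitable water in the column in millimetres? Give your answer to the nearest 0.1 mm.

Precipitable water is the column-integrated vapour mass per unit area: PW = (1/g) Σ q̄ Δp, with q in kg/kg and Δp in Pa (1 kg/m² of water = 1 mm).
Layer 102–75 kPa: Δp = 270 hPa = 27000 Pa, q̄ = 0.011 kg/kg → 0.011 × 27000 / 9.8 = 30.31 mm
Layer 75–66 kPa: Δp = 90 hPa = 9000 Pa, q̄ = 0.0075 kg/kg → 0.0075 × 9000 / 9.8 = 6.89 mm
Layer 66–47 kPa: Δp = 190 hPa = 19000 Pa, q̄ = 0.0043 kg/kg → 0.0043 × 19000 / 9.8 = 8.34 mm
Layer 47–40 kPa: Δp = 70 hPa = 7000 Pa, q̄ = 0.003 kg/kg → 0.003 × 7000 / 9.8 = 2.14 mm
PW = 30.31 + 6.89 + 8.34 + 2.14 = 47.68 ≈ 47.7 mm.

PW ≈ 47.7 mm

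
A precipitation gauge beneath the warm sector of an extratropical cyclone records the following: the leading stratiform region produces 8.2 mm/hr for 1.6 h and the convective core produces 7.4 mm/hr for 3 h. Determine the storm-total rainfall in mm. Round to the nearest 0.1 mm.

total ≈ 35.3 mm

Total = Σ Rᵢ Δtᵢ = 8.2 × 1.6 + 7.4 × 3
      = 13.12 + 22.2 = 35.3 mm.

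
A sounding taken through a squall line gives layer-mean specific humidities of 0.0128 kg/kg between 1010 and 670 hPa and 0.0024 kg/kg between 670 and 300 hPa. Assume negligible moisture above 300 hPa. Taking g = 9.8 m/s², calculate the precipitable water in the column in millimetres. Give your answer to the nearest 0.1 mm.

PW ≈ 53.5 mm

Precipitable water is the column-integrated vapour mass per unit area: PW = (1/g) Σ q̄ Δp, with q in kg/kg and Δp in Pa (1 kg/m² of water = 1 mm).
Layer 1010–670 hPa: Δp = 340 hPa = 34000 Pa, q̄ = 0.0128 kg/kg → 0.0128 × 34000 / 9.8 = 44.41 mm
Layer 670–300 hPa: Δp = 370 hPa = 37000 Pa, q̄ = 0.0024 kg/kg → 0.0024 × 37000 / 9.8 = 9.06 mm
PW = 44.41 + 9.06 = 53.47 ≈ 53.5 mm.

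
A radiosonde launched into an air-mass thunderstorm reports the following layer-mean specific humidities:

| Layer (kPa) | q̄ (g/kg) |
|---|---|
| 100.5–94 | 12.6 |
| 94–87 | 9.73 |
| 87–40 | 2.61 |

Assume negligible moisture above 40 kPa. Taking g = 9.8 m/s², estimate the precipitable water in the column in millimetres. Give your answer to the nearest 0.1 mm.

PW ≈ 27.8 mm

Precipitable water is the column-integrated vapour mass per unit area: PW = (1/g) Σ q̄ Δp, with q in kg/kg and Δp in Pa (1 kg/m² of water = 1 mm).
Layer 100.5–94 kPa: Δp = 65 hPa = 6500 Pa, q̄ = 0.0126 kg/kg → 0.0126 × 6500 / 9.8 = 8.36 mm
Layer 94–87 kPa: Δp = 70 hPa = 7000 Pa, q̄ = 0.00973 kg/kg → 0.00973 × 7000 / 9.8 = 6.95 mm
Layer 87–40 kPa: Δp = 470 hPa = 47000 Pa, q̄ = 0.00261 kg/kg → 0.00261 × 47000 / 9.8 = 12.52 mm
PW = 8.36 + 6.95 + 12.52 = 27.83 ≈ 27.8 mm.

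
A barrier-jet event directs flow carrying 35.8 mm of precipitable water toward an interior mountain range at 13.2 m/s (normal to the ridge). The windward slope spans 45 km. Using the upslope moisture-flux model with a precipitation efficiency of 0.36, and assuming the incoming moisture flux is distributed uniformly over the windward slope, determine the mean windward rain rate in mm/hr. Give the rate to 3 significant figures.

Incoming column moisture flux per unit ridge length: F = V × PW = 13.2 × 35.8 = 472.56 mm·m/s.
Spread over the 45 km slope with efficiency ε = 0.36: R = ε·F/W = 0.36 × 472.56 / 45000 m = 3.780e-03 mm/s.
R = 3.780e-03 × 3600 = 13.6 mm/hr.

R ≈ 13.6 mm/hr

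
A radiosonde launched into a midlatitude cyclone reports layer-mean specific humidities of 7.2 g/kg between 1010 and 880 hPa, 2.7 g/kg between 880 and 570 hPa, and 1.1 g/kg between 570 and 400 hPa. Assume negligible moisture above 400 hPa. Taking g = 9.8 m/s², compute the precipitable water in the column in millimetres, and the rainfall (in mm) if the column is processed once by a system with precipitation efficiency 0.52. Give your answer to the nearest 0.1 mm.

PW ≈ 20.0 mm; rainfall ≈ 10.4 mm

Precipitable water is the column-integrated vapour mass per unit area: PW = (1/g) Σ q̄ Δp, with q in kg/kg and Δp in Pa (1 kg/m² of water = 1 mm).
Layer 1010–880 hPa: Δp = 130 hPa = 13000 Pa, q̄ = 0.0072 kg/kg → 0.0072 × 13000 / 9.8 = 9.55 mm
Layer 880–570 hPa: Δp = 310 hPa = 31000 Pa, q̄ = 0.0027 kg/kg → 0.0027 × 31000 / 9.8 = 8.54 mm
Layer 570–400 hPa: Δp = 170 hPa = 17000 Pa, q̄ = 0.0011 kg/kg → 0.0011 × 17000 / 9.8 = 1.91 mm
PW = 9.55 + 8.54 + 1.91 = 20.00 ≈ 20.0 mm.
Rainfall = ε × PW = 0.52 × 20.0 = 10.4 mm.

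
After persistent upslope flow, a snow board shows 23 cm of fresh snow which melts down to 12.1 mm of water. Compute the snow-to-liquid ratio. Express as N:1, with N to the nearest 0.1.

ratio ≈ 19.0

Ratio = snow depth / SWE = 230 mm / 12.1 mm = 19.0, i.e. 19.0:1.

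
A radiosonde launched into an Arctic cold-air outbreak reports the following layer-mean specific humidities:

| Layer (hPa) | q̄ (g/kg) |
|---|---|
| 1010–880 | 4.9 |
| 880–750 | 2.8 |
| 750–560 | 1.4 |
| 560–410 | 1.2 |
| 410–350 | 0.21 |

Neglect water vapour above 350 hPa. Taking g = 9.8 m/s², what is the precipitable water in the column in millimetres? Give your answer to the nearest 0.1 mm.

PW ≈ 14.9 mm

Precipitable water is the column-integrated vapour mass per unit area: PW = (1/g) Σ q̄ Δp, with q in kg/kg and Δp in Pa (1 kg/m² of water = 1 mm).
Layer 1010–880 hPa: Δp = 130 hPa = 13000 Pa, q̄ = 0.0049 kg/kg → 0.0049 × 13000 / 9.8 = 6.50 mm
Layer 880–750 hPa: Δp = 130 hPa = 13000 Pa, q̄ = 0.0028 kg/kg → 0.0028 × 13000 / 9.8 = 3.71 mm
Layer 750–560 hPa: Δp = 190 hPa = 19000 Pa, q̄ = 0.0014 kg/kg → 0.0014 × 19000 / 9.8 = 2.71 mm
Layer 560–410 hPa: Δp = 150 hPa = 15000 Pa, q̄ = 0.0012 kg/kg → 0.0012 × 15000 / 9.8 = 1.84 mm
Layer 410–350 hPa: Δp = 60 hPa = 6000 Pa, q̄ = 0.00021 kg/kg → 0.00021 × 6000 / 9.8 = 0.13 mm
PW = 6.50 + 3.71 + 2.71 + 1.84 + 0.13 = 14.89 ≈ 14.9 mm.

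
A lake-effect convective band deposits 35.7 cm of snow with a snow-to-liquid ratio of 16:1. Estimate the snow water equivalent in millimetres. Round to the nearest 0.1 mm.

SWE ≈ 22.3 mm

SWE = snow depth / ratio = 35.7 cm / 16 = 2.231 cm = 22.3 mm.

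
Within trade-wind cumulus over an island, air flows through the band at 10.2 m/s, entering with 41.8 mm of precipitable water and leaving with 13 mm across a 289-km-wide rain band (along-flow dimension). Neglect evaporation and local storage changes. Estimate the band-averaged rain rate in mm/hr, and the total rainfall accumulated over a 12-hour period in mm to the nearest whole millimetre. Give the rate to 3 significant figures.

Column moisture flux per unit crosswind length is F = V × PW.
Inflow: F_in = 10.2 × 41.8 = 426.36 mm·m/s
Outflow: F_out = 10.2 × 13 = 132.6 mm·m/s
Steady-state rate R = (F_in − F_out)/L = (426.36 − 132.6) / 289000 m = 1.016e-03 mm/s.
R = 1.016e-03 × 3600 = 3.66 mm/hr.
Over 12 h: total = 3.66 × 12 = 43.92 ≈ 44 mm.

R ≈ 3.66 mm/hr; total ≈ 44 mm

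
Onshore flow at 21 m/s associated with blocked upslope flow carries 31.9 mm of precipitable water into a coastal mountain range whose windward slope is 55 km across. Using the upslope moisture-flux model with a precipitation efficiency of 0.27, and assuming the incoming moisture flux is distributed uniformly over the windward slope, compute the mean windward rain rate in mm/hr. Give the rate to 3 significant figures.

Incoming column moisture flux per unit ridge length: F = V × PW = 21 × 31.9 = 669.9 mm·m/s.
Spread over the 55 km slope with efficiency ε = 0.27: R = ε·F/W = 0.27 × 669.9 / 55000 m = 3.289e-03 mm/s.
R = 3.289e-03 × 3600 = 11.8 mm/hr.

R ≈ 11.8 mm/hr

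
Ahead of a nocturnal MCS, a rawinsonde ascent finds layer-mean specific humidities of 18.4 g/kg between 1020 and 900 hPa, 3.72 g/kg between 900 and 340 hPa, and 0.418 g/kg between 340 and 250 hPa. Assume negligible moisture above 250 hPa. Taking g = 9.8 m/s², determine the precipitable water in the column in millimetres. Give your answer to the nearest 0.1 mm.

Precipitable water is the column-integrated vapour mass per unit area: PW = (1/g) Σ q̄ Δp, with q in kg/kg and Δp in Pa (1 kg/m² of water = 1 mm).
Layer 1020–900 hPa: Δp = 120 hPa = 12000 Pa, q̄ = 0.0184 kg/kg → 0.0184 × 12000 / 9.8 = 22.53 mm
Layer 900–340 hPa: Δp = 560 hPa = 56000 Pa, q̄ = 0.00372 kg/kg → 0.00372 × 56000 / 9.8 = 21.26 mm
Layer 340–250 hPa: Δp = 90 hPa = 9000 Pa, q̄ = 0.000418 kg/kg → 0.000418 × 9000 / 9.8 = 0.38 mm
PW = 22.53 + 21.26 + 0.38 = 44.17 ≈ 44.2 mm.

PW ≈ 44.2 mm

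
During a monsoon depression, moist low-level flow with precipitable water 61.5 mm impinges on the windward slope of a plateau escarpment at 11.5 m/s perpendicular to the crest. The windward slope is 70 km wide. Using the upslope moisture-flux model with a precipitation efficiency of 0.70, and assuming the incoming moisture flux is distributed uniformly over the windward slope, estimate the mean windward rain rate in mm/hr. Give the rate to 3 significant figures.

Incoming column moisture flux per unit ridge length: F = V × PW = 11.5 × 61.5 = 707.25 mm·m/s.
Spread over the 70 km slope with efficiency ε = 0.70: R = ε·F/W = 0.70 × 707.25 / 70000 m = 7.072e-03 mm/s.
R = 7.072e-03 × 3600 = 25.5 mm/hr.

R ≈ 25.5 mm/hr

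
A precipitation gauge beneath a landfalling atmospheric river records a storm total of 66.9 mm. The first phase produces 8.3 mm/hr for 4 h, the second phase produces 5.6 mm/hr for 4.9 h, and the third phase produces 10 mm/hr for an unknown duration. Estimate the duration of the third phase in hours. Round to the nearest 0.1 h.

duration ≈ 0.6 h

Known phases: 8.3 × 4 + 5.6 × 4.9 = 33.2 + 27.44 = 60.64 mm.
Remaining depth = 66.9 − 60.64 = 6.26 mm.
Duration = 6.26 / 10 = 0.6 h.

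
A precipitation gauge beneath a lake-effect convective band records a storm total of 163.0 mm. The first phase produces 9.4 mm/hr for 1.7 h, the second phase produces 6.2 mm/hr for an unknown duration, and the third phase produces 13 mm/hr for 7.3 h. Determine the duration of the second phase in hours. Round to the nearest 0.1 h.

duration ≈ 8.4 h

Known phases: 9.4 × 1.7 + 13 × 7.3 = 15.98 + 94.9 = 110.88 mm.
Remaining depth = 163.0 − 110.88 = 52.12 mm.
Duration = 52.12 / 6.2 = 8.4 h.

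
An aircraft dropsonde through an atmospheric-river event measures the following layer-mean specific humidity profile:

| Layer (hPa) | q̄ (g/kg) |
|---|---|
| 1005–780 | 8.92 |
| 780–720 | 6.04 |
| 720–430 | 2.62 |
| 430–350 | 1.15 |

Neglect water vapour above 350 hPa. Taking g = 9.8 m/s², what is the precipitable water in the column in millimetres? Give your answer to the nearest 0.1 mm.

PW ≈ 32.9 mm

Precipitable water is the column-integrated vapour mass per unit area: PW = (1/g) Σ q̄ Δp, with q in kg/kg and Δp in Pa (1 kg/m² of water = 1 mm).
Layer 1005–780 hPa: Δp = 225 hPa = 22500 Pa, q̄ = 0.00892 kg/kg → 0.00892 × 22500 / 9.8 = 20.48 mm
Layer 780–720 hPa: Δp = 60 hPa = 6000 Pa, q̄ = 0.00604 kg/kg → 0.00604 × 6000 / 9.8 = 3.70 mm
Layer 720–430 hPa: Δp = 290 hPa = 29000 Pa, q̄ = 0.00262 kg/kg → 0.00262 × 29000 / 9.8 = 7.75 mm
Layer 430–350 hPa: Δp = 80 hPa = 8000 Pa, q̄ = 0.00115 kg/kg → 0.00115 × 8000 / 9.8 = 0.94 mm
PW = 20.48 + 3.70 + 7.75 + 0.94 = 32.87 ≈ 32.9 mm.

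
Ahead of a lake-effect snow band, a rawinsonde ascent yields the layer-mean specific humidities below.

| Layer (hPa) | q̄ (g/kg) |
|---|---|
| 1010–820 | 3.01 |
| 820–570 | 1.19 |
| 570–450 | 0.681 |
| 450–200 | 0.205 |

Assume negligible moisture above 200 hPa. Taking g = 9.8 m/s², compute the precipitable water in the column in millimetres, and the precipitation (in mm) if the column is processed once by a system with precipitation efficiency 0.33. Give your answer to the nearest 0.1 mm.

Precipitable water is the column-integrated vapour mass per unit area: PW = (1/g) Σ q̄ Δp, with q in kg/kg and Δp in Pa (1 kg/m² of water = 1 mm).
Layer 1010–820 hPa: Δp = 190 hPa = 19000 Pa, q̄ = 0.00301 kg/kg → 0.00301 × 19000 / 9.8 = 5.84 mm
Layer 820–570 hPa: Δp = 250 hPa = 25000 Pa, q̄ = 0.00119 kg/kg → 0.00119 × 25000 / 9.8 = 3.04 mm
Layer 570–450 hPa: Δp = 120 hPa = 12000 Pa, q̄ = 0.000681 kg/kg → 0.000681 × 12000 / 9.8 = 0.83 mm
Layer 450–200 hPa: Δp = 250 hPa = 25000 Pa, q̄ = 0.000205 kg/kg → 0.000205 × 25000 / 9.8 = 0.52 mm
PW = 5.84 + 3.04 + 0.83 + 0.52 = 10.23 ≈ 10.2 mm.
Precipitation = ε × PW = 0.33 × 10.2 = 3.4 mm.

PW ≈ 10.2 mm; precipitation ≈ 3.4 mm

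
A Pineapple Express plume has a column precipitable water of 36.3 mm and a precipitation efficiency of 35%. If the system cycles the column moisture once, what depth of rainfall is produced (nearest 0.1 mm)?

Rainfall = ε × PW = 0.35 × 36.3 = 12.7 mm.

rainfall ≈ 12.7 mm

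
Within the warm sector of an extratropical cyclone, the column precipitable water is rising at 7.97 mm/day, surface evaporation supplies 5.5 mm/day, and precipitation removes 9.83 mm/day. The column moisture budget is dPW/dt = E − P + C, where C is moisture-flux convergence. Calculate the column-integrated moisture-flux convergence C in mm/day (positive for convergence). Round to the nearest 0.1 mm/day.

C ≈ 12.3 mm/day

dPW/dt = +7.97 mm/day.
C = dPW/dt − E + P = (+7.97) − 5.5 + 9.83 = 12.3 mm/day.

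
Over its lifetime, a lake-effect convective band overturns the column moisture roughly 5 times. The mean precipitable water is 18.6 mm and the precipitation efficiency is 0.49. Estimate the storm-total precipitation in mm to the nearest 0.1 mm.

Each cycle deposits ε × PW = 0.49 × 18.6 = 9.114 mm.
Over 5 cycles: 5 × 9.114 = 45.6 mm.

precipitation ≈ 45.6 mm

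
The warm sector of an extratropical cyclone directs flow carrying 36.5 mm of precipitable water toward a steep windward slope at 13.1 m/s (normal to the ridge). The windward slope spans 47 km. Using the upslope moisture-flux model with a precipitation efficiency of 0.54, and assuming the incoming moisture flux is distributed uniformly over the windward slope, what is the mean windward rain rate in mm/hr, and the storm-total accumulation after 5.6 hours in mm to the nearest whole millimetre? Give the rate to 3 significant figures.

R ≈ 19.8 mm/hr; total ≈ 111 mm

Incoming column moisture flux per unit ridge length: F = V × PW = 13.1 × 36.5 = 478.15 mm·m/s.
Spread over the 47 km slope with efficiency ε = 0.54: R = ε·F/W = 0.54 × 478.15 / 47000 m = 5.494e-03 mm/s.
R = 5.494e-03 × 3600 = 19.8 mm/hr.
Over 5.6 h: total = 19.8 × 5.6 = 110.88 ≈ 111 mm.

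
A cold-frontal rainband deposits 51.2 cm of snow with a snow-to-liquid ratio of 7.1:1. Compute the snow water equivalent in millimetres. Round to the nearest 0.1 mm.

SWE ≈ 72.1 mm

SWE = snow depth / ratio = 51.2 cm / 7.1 = 7.211 cm = 72.1 mm.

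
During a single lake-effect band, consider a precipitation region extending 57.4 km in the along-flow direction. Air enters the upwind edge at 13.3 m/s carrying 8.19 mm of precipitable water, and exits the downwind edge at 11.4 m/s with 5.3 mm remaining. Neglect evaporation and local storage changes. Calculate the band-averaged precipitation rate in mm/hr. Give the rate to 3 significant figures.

R ≈ 3.04 mm/hr

Column moisture flux per unit crosswind length is F = V × PW.
Inflow: F_in = 13.3 × 8.19 = 108.927 mm·m/s
Outflow: F_out = 11.4 × 5.3 = 60.42 mm·m/s
Steady-state rate R = (F_in − F_out)/L = (108.927 − 60.42) / 57400 m = 8.451e-04 mm/s.
R = 8.451e-04 × 3600 = 3.04 mm/hr.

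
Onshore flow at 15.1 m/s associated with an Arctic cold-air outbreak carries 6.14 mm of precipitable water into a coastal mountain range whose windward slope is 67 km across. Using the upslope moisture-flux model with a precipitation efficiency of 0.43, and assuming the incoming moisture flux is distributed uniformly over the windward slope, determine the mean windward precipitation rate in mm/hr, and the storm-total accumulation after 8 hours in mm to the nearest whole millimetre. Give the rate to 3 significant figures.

Incoming column moisture flux per unit ridge length: F = V × PW = 15.1 × 6.14 = 92.714 mm·m/s.
Spread over the 67 km slope with efficiency ε = 0.43: R = ε·F/W = 0.43 × 92.714 / 67000 m = 5.950e-04 mm/s.
R = 5.950e-04 × 3600 = 2.14 mm/hr.
Over 8 h: total = 2.14 × 8 = 17.12 ≈ 17 mm.

R ≈ 2.14 mm/hr; total ≈ 17 mm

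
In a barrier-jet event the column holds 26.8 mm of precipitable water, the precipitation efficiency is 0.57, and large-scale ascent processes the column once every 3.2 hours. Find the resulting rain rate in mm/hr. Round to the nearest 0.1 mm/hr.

R ≈ 4.8 mm/hr

Each overturning extracts ε × PW = 0.57 × 26.8 = 15.276 mm.
Rate = ε·PW / τ = 15.276 / 3.2 h = 4.8 mm/hr.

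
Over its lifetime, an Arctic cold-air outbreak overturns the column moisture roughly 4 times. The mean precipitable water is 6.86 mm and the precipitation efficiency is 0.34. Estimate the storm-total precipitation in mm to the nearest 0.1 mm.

precipitation ≈ 9.3 mm

Each cycle deposits ε × PW = 0.34 × 6.86 = 2.3324 mm.
Over 4 cycles: 4 × 2.3324 = 9.3 mm.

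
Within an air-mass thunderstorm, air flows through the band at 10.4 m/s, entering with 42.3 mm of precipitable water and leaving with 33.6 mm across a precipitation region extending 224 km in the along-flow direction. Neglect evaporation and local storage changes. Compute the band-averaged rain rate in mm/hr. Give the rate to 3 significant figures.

Column moisture flux per unit crosswind length is F = V × PW.
Inflow: F_in = 10.4 × 42.3 = 439.92 mm·m/s
Outflow: F_out = 10.4 × 33.6 = 349.44 mm·m/s
Steady-state rate R = (F_in − F_out)/L = (439.92 − 349.44) / 224000 m = 4.039e-04 mm/s.
R = 4.039e-04 × 3600 = 1.45 mm/hr.

R ≈ 1.45 mm/hr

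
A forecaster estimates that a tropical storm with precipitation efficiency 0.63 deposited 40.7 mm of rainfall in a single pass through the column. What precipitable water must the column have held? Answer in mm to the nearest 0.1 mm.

PW ≈ 64.6 mm

PW = rainfall / ε = 40.7 / 0.63 = 64.6 mm.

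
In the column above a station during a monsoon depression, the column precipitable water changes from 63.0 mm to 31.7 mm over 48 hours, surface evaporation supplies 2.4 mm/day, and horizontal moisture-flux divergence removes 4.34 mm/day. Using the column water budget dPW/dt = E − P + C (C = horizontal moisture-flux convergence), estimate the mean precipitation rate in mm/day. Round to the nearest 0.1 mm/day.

dPW/dt = (31.7 − 63.0) mm / (48/24 day) = -15.650 mm/day.
P = E + C − dPW/dt = 2.4 + (-4.34) − (-15.650) = 13.7 mm/day.

P ≈ 13.7 mm/day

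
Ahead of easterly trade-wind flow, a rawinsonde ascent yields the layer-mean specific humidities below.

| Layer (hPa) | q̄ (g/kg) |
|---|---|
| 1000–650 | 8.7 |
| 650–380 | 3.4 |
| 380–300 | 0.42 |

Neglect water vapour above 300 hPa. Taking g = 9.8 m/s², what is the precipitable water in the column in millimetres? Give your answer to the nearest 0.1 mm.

Precipitable water is the column-integrated vapour mass per unit area: PW = (1/g) Σ q̄ Δp, with q in kg/kg and Δp in Pa (1 kg/m² of water = 1 mm).
Layer 1000–650 hPa: Δp = 350 hPa = 35000 Pa, q̄ = 0.0087 kg/kg → 0.0087 × 35000 / 9.8 = 31.07 mm
Layer 650–380 hPa: Δp = 270 hPa = 27000 Pa, q̄ = 0.0034 kg/kg → 0.0034 × 27000 / 9.8 = 9.37 mm
Layer 380–300 hPa: Δp = 80 hPa = 8000 Pa, q̄ = 0.00042 kg/kg → 0.00042 × 8000 / 9.8 = 0.34 mm
PW = 31.07 + 9.37 + 0.34 = 40.78 ≈ 40.8 mm.

PW ≈ 40.8 mm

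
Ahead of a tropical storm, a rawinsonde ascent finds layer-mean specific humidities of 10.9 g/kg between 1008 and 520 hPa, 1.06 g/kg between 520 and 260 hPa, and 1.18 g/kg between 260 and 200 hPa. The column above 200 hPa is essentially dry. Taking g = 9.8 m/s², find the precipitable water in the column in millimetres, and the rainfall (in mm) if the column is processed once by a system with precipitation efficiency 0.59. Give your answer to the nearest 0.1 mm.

Precipitable water is the column-integrated vapour mass per unit area: PW = (1/g) Σ q̄ Δp, with q in kg/kg and Δp in Pa (1 kg/m² of water = 1 mm).
Layer 1008–520 hPa: Δp = 488 hPa = 48800 Pa, q̄ = 0.0109 kg/kg → 0.0109 × 48800 / 9.8 = 54.28 mm
Layer 520–260 hPa: Δp = 260 hPa = 26000 Pa, q̄ = 0.00106 kg/kg → 0.00106 × 26000 / 9.8 = 2.81 mm
Layer 260–200 hPa: Δp = 60 hPa = 6000 Pa, q̄ = 0.00118 kg/kg → 0.00118 × 6000 / 9.8 = 0.72 mm
PW = 54.28 + 2.81 + 0.72 = 57.81 ≈ 57.8 mm.
Rainfall = ε × PW = 0.59 × 57.8 = 34.1 mm.

PW ≈ 57.8 mm; rainfall ≈ 34.1 mm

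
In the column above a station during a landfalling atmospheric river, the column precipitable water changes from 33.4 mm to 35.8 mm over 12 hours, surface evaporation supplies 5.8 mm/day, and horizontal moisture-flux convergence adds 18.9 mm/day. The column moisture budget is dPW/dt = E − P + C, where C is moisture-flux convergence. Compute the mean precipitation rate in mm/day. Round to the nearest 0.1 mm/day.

dPW/dt = (35.8 − 33.4) mm / (12/24 day) = +4.800 mm/day.
P = E + C − dPW/dt = 5.8 + (18.9) − (+4.800) = 19.9 mm/day.

P ≈ 19.9 mm/day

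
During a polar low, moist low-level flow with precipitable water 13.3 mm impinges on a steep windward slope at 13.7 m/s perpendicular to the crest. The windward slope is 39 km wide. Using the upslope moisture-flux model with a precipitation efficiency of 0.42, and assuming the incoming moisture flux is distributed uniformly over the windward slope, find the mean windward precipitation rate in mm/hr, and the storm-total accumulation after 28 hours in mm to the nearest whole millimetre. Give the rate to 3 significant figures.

R ≈ 7.06 mm/hr; total ≈ 198 mm

Incoming column moisture flux per unit ridge length: F = V × PW = 13.7 × 13.3 = 182.21 mm·m/s.
Spread over the 39 km slope with efficiency ε = 0.42: R = ε·F/W = 0.42 × 182.21 / 39000 m = 1.962e-03 mm/s.
R = 1.962e-03 × 3600 = 7.06 mm/hr.
Over 28 h: total = 7.06 × 28 = 197.68 ≈ 198 mm.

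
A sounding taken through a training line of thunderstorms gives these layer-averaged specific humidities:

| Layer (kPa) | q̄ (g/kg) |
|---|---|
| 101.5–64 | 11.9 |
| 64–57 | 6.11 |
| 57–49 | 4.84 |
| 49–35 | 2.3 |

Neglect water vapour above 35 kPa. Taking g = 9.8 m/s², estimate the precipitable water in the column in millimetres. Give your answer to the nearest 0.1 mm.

PW ≈ 57.1 mm

Precipitable water is the column-integrated vapour mass per unit area: PW = (1/g) Σ q̄ Δp, with q in kg/kg and Δp in Pa (1 kg/m² of water = 1 mm).
Layer 101.5–64 kPa: Δp = 375 hPa = 37500 Pa, q̄ = 0.0119 kg/kg → 0.0119 × 37500 / 9.8 = 45.54 mm
Layer 64–57 kPa: Δp = 70 hPa = 7000 Pa, q̄ = 0.00611 kg/kg → 0.00611 × 7000 / 9.8 = 4.36 mm
Layer 57–49 kPa: Δp = 80 hPa = 8000 Pa, q̄ = 0.00484 kg/kg → 0.00484 × 8000 / 9.8 = 3.95 mm
Layer 49–35 kPa: Δp = 140 hPa = 14000 Pa, q̄ = 0.0023 kg/kg → 0.0023 × 14000 / 9.8 = 3.29 mm
PW = 45.54 + 4.36 + 3.95 + 3.29 = 57.14 ≈ 57.1 mm.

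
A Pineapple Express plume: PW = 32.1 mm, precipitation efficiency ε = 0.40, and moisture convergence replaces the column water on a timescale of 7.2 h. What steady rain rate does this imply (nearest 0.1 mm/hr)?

R ≈ 1.8 mm/hr

Each overturning extracts ε × PW = 0.40 × 32.1 = 12.84 mm.
Rate = ε·PW / τ = 12.84 / 7.2 h = 1.8 mm/hr.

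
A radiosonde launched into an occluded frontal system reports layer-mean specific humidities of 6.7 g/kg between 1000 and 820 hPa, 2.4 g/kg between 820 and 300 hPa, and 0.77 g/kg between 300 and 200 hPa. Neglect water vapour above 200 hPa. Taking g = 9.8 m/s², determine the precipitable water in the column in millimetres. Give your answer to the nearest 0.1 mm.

Precipitable water is the column-integrated vapour mass per unit area: PW = (1/g) Σ q̄ Δp, with q in kg/kg and Δp in Pa (1 kg/m² of water = 1 mm).
Layer 1000–820 hPa: Δp = 180 hPa = 18000 Pa, q̄ = 0.0067 kg/kg → 0.0067 × 18000 / 9.8 = 12.31 mm
Layer 820–300 hPa: Δp = 520 hPa = 52000 Pa, q̄ = 0.0024 kg/kg → 0.0024 × 52000 / 9.8 = 12.73 mm
Layer 300–200 hPa: Δp = 100 hPa = 10000 Pa, q̄ = 0.00077 kg/kg → 0.00077 × 10000 / 9.8 = 0.79 mm
PW = 12.31 + 12.73 + 0.79 = 25.83 ≈ 25.8 mm.

PW ≈ 25.8 mm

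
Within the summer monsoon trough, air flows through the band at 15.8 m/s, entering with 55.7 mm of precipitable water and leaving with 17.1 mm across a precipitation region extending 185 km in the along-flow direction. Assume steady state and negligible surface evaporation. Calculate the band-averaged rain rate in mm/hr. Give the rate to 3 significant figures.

Column moisture flux per unit crosswind length is F = V × PW.
Inflow: F_in = 15.8 × 55.7 = 880.06 mm·m/s
Outflow: F_out = 15.8 × 17.1 = 270.18 mm·m/s
Steady-state rate R = (F_in − F_out)/L = (880.06 − 270.18) / 185000 m = 3.297e-03 mm/s.
R = 3.297e-03 × 3600 = 11.9 mm/hr.

R ≈ 11.9 mm/hr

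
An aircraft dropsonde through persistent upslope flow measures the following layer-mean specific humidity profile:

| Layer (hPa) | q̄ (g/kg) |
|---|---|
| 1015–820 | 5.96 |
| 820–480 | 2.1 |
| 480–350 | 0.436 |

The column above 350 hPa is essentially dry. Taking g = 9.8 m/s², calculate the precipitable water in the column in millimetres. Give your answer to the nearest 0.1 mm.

PW ≈ 19.7 mm

Precipitable water is the column-integrated vapour mass per unit area: PW = (1/g) Σ q̄ Δp, with q in kg/kg and Δp in Pa (1 kg/m² of water = 1 mm).
Layer 1015–820 hPa: Δp = 195 hPa = 19500 Pa, q̄ = 0.00596 kg/kg → 0.00596 × 19500 / 9.8 = 11.86 mm
Layer 820–480 hPa: Δp = 340 hPa = 34000 Pa, q̄ = 0.0021 kg/kg → 0.0021 × 34000 / 9.8 = 7.29 mm
Layer 480–350 hPa: Δp = 130 hPa = 13000 Pa, q̄ = 0.000436 kg/kg → 0.000436 × 13000 / 9.8 = 0.58 mm
PW = 11.86 + 7.29 + 0.58 = 19.73 ≈ 19.7 mm.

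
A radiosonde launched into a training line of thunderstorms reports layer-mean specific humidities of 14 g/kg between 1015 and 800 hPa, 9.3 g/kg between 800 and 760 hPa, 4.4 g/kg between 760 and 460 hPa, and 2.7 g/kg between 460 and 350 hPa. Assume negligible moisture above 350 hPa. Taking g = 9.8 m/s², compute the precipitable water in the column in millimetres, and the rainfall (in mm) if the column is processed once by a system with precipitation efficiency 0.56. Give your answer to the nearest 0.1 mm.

Precipitable water is the column-integrated vapour mass per unit area: PW = (1/g) Σ q̄ Δp, with q in kg/kg and Δp in Pa (1 kg/m² of water = 1 mm).
Layer 1015–800 hPa: Δp = 215 hPa = 21500 Pa, q̄ = 0.014 kg/kg → 0.014 × 21500 / 9.8 = 30.71 mm
Layer 800–760 hPa: Δp = 40 hPa = 4000 Pa, q̄ = 0.0093 kg/kg → 0.0093 × 4000 / 9.8 = 3.80 mm
Layer 760–460 hPa: Δp = 300 hPa = 30000 Pa, q̄ = 0.0044 kg/kg → 0.0044 × 30000 / 9.8 = 13.47 mm
Layer 460–350 hPa: Δp = 110 hPa = 11000 Pa, q̄ = 0.0027 kg/kg → 0.0027 × 11000 / 9.8 = 3.03 mm
PW = 30.71 + 3.80 + 13.47 + 3.03 = 51.01 ≈ 51.0 mm.
Rainfall = ε × PW = 0.56 × 51.0 = 28.6 mm.

PW ≈ 51.0 mm; rainfall ≈ 28.6 mm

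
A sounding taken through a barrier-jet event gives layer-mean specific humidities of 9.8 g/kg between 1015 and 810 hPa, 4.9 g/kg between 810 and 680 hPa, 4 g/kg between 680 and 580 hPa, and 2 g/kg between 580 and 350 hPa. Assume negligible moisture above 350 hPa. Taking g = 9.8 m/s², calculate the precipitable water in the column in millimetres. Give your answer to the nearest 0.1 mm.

Precipitable water is the column-integrated vapour mass per unit area: PW = (1/g) Σ q̄ Δp, with q in kg/kg and Δp in Pa (1 kg/m² of water = 1 mm).
Layer 1015–810 hPa: Δp = 205 hPa = 20500 Pa, q̄ = 0.0098 kg/kg → 0.0098 × 20500 / 9.8 = 20.50 mm
Layer 810–680 hPa: Δp = 130 hPa = 13000 Pa, q̄ = 0.0049 kg/kg → 0.0049 × 13000 / 9.8 = 6.50 mm
Layer 680–580 hPa: Δp = 100 hPa = 10000 Pa, q̄ = 0.004 kg/kg → 0.004 × 10000 / 9.8 = 4.08 mm
Layer 580–350 hPa: Δp = 230 hPa = 23000 Pa, q̄ = 0.002 kg/kg → 0.002 × 23000 / 9.8 = 4.69 mm
PW = 20.50 + 6.50 + 4.08 + 4.69 = 35.77 ≈ 35.8 mm.

PW ≈ 35.8 mm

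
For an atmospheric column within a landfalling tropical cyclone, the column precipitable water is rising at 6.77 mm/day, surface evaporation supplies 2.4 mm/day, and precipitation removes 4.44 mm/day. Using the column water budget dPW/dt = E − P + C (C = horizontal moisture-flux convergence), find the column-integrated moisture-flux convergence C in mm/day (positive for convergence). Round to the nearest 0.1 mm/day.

dPW/dt = +6.77 mm/day.
C = dPW/dt − E + P = (+6.77) − 2.4 + 4.44 = 8.8 mm/day.

C ≈ 8.8 mm/day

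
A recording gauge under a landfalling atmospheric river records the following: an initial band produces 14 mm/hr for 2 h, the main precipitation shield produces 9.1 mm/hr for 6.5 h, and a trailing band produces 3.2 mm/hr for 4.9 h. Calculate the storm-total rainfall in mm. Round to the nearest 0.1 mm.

Total = Σ Rᵢ Δtᵢ = 14 × 2 + 9.1 × 6.5 + 3.2 × 4.9
      = 28 + 59.15 + 15.68 = 102.8 mm.

total ≈ 102.8 mm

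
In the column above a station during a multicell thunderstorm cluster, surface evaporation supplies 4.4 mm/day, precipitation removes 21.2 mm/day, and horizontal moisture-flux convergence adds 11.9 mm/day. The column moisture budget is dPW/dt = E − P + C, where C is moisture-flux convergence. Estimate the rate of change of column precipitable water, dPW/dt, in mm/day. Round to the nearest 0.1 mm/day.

dPW/dt = E − P + C = 4.4 − 21.2 + (11.9) = -4.9 mm/day.

dPW/dt ≈ -4.9 mm/day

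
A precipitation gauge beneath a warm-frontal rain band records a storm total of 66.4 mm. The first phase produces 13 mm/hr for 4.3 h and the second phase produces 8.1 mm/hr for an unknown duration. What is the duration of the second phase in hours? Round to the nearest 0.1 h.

Known phases: 13 × 4.3 = 55.9 mm.
Remaining depth = 66.4 − 55.9 = 10.5 mm.
Duration = 10.5 / 8.1 = 1.3 h.

duration ≈ 1.3 h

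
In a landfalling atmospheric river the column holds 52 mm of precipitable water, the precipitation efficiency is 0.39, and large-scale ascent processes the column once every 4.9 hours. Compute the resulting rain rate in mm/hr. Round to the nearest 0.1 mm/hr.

Each overturning extracts ε × PW = 0.39 × 52 = 20.28 mm.
Rate = ε·PW / τ = 20.28 / 4.9 h = 4.1 mm/hr.

R ≈ 4.1 mm/hr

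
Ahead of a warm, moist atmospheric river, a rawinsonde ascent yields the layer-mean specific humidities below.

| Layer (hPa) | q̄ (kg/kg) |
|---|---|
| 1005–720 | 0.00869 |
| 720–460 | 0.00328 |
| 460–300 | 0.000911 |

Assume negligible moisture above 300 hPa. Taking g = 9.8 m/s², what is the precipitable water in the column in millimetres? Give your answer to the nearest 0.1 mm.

PW ≈ 35.5 mm

Precipitable water is the column-integrated vapour mass per unit area: PW = (1/g) Σ q̄ Δp, with q in kg/kg and Δp in Pa (1 kg/m² of water = 1 mm).
Layer 1005–720 hPa: Δp = 285 hPa = 28500 Pa, q̄ = 0.00869 kg/kg → 0.00869 × 28500 / 9.8 = 25.27 mm
Layer 720–460 hPa: Δp = 260 hPa = 26000 Pa, q̄ = 0.00328 kg/kg → 0.00328 × 26000 / 9.8 = 8.70 mm
Layer 460–300 hPa: Δp = 160 hPa = 16000 Pa, q̄ = 0.000911 kg/kg → 0.000911 × 16000 / 9.8 = 1.49 mm
PW = 25.27 + 8.70 + 1.49 = 35.46 ≈ 35.5 mm.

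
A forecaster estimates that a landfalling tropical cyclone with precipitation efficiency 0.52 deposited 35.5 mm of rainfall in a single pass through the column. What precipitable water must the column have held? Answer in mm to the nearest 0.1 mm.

PW ≈ 68.3 mm

PW = rainfall / ε = 35.5 / 0.52 = 68.3 mm.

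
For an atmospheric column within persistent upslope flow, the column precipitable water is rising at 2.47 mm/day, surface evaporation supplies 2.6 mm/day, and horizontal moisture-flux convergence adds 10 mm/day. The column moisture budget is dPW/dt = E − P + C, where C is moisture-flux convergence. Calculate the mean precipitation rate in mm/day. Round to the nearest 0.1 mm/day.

dPW/dt = +2.47 mm/day.
P = E + C − dPW/dt = 2.6 + (10) − (+2.47) = 10.1 mm/day.

P ≈ 10.1 mm/day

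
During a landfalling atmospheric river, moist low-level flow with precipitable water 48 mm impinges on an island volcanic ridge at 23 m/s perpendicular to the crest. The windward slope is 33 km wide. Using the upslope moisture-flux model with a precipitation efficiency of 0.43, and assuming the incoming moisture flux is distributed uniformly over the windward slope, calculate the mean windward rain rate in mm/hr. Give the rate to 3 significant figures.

R ≈ 51.8 mm/hr

Incoming column moisture flux per unit ridge length: F = V × PW = 23 × 48 = 1104 mm·m/s.
Spread over the 33 km slope with efficiency ε = 0.43: R = ε·F/W = 0.43 × 1104 / 33000 m = 1.439e-02 mm/s.
R = 1.439e-02 × 3600 = 51.8 mm/hr.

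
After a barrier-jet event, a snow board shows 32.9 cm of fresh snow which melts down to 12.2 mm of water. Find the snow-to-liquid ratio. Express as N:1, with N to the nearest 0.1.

Ratio = snow depth / SWE = 329 mm / 12.2 mm = 27.0, i.e. 27.0:1.

ratio ≈ 27.0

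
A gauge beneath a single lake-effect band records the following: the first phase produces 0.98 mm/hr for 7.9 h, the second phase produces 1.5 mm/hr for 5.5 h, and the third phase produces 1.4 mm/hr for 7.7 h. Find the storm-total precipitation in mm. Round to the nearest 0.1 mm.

Total = Σ Rᵢ Δtᵢ = 0.98 × 7.9 + 1.5 × 5.5 + 1.4 × 7.7
      = 7.742 + 8.25 + 10.78 = 26.8 mm.

total ≈ 26.8 mm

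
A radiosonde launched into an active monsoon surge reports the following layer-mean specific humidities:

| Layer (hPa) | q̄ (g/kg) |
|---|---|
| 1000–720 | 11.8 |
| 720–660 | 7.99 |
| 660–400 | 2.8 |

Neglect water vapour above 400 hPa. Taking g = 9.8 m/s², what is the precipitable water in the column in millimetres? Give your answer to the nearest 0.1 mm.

PW ≈ 46.0 mm

Precipitable water is the column-integrated vapour mass per unit area: PW = (1/g) Σ q̄ Δp, with q in kg/kg and Δp in Pa (1 kg/m² of water = 1 mm).
Layer 1000–720 hPa: Δp = 280 hPa = 28000 Pa, q̄ = 0.0118 kg/kg → 0.0118 × 28000 / 9.8 = 33.71 mm
Layer 720–660 hPa: Δp = 60 hPa = 6000 Pa, q̄ = 0.00799 kg/kg → 0.00799 × 6000 / 9.8 = 4.89 mm
Layer 660–400 hPa: Δp = 260 hPa = 26000 Pa, q̄ = 0.0028 kg/kg → 0.0028 × 26000 / 9.8 = 7.43 mm
PW = 33.71 + 4.89 + 7.43 = 46.03 ≈ 46.0 mm.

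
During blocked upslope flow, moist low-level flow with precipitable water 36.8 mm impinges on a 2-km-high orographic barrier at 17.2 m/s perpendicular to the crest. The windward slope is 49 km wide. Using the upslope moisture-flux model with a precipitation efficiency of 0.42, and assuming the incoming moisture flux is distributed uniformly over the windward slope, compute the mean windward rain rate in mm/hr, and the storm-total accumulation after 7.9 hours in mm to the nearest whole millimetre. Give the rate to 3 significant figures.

Incoming column moisture flux per unit ridge length: F = V × PW = 17.2 × 36.8 = 632.96 mm·m/s.
Spread over the 49 km slope with efficiency ε = 0.42: R = ε·F/W = 0.42 × 632.96 / 49000 m = 5.425e-03 mm/s.
R = 5.425e-03 × 3600 = 19.5 mm/hr.
Over 7.9 h: total = 19.5 × 7.9 = 154.05 ≈ 154 mm.

R ≈ 19.5 mm/hr; total ≈ 154 mm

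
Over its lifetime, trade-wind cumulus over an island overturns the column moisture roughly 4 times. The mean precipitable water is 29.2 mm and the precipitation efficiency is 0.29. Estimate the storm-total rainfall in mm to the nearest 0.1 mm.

Each cycle deposits ε × PW = 0.29 × 29.2 = 8.468 mm.
Over 4 cycles: 4 × 8.468 = 33.9 mm.

rainfall ≈ 33.9 mm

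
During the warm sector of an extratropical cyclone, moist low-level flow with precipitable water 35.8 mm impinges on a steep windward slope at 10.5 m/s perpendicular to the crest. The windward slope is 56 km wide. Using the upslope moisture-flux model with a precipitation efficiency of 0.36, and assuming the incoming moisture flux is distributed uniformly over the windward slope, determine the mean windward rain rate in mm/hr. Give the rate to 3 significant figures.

Incoming column moisture flux per unit ridge length: F = V × PW = 10.5 × 35.8 = 375.9 mm·m/s.
Spread over the 56 km slope with efficiency ε = 0.36: R = ε·F/W = 0.36 × 375.9 / 56000 m = 2.416e-03 mm/s.
R = 2.416e-03 × 3600 = 8.70 mm/hr.

R ≈ 8.70 mm/hr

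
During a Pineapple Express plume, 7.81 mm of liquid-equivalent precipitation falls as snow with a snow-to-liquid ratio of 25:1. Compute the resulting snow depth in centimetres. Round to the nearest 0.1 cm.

snow depth ≈ 19.5 cm

Snow depth = liquid × ratio = 7.81 mm × 25 = 195.25 mm = 19.5 cm.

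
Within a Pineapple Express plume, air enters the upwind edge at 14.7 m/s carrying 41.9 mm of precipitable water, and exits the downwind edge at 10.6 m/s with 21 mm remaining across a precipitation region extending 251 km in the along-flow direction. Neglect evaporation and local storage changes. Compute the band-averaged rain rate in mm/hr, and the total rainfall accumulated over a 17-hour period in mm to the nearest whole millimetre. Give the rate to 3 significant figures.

R ≈ 5.64 mm/hr; total ≈ 96 mm

Column moisture flux per unit crosswind length is F = V × PW.
Inflow: F_in = 14.7 × 41.9 = 615.93 mm·m/s
Outflow: F_out = 10.6 × 21 = 222.6 mm·m/s
Steady-state rate R = (F_in − F_out)/L = (615.93 − 222.6) / 251000 m = 1.567e-03 mm/s.
R = 1.567e-03 × 3600 = 5.64 mm/hr.
Over 17 h: total = 5.64 × 17 = 95.88 ≈ 96 mm.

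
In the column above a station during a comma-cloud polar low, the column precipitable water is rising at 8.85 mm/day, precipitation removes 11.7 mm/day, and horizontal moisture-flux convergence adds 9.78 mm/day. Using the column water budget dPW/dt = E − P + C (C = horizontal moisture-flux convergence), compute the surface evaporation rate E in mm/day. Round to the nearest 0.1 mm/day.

E ≈ 10.8 mm/day

dPW/dt = +8.85 mm/day.
E = dPW/dt + P − C = (+8.85) + 11.7 − (9.78) = 10.8 mm/day.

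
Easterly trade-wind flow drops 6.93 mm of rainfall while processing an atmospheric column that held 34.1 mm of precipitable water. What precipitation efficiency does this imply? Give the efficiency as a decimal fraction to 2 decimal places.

ε ≈ 0.20

ε = rainfall / PW = 6.93 / 34.1 = 0.20.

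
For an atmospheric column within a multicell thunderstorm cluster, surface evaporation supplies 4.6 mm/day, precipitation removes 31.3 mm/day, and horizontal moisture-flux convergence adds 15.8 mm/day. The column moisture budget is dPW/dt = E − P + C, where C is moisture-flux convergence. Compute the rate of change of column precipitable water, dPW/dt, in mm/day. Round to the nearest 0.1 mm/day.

dPW/dt = E − P + C = 4.6 − 31.3 + (15.8) = -10.9 mm/day.

dPW/dt ≈ -10.9 mm/day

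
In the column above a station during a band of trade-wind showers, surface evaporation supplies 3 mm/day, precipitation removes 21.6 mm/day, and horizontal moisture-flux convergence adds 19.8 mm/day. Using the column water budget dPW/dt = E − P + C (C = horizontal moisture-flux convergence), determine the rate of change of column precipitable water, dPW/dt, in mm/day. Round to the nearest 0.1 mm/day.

dPW/dt = E − P + C = 3 − 21.6 + (19.8) = 1.2 mm/day.

dPW/dt ≈ 1.2 mm/day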